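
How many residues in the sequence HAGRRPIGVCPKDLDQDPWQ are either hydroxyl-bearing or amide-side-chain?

Hydroxyl-bearing: S, T, Y. Amide-side-chain: N, Q.
Hydroxyl-bearing residues here: none (0).
Amide-side-chain residues here: Q16, Q20 (2).
The two groups share no amino acid, so total = 0 + 2 = 2.

2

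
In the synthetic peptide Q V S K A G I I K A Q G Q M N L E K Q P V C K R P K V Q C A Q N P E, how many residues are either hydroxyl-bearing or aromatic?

Hydroxyl-bearing: S, T, Y. Aromatic: F, W, Y.
Hydroxyl-bearing residues here: S3 (1).
Aromatic residues here: none (0).
(Y belongs to both groups, but none appear in this sequence.) Total = 1 + 0 = 1.

1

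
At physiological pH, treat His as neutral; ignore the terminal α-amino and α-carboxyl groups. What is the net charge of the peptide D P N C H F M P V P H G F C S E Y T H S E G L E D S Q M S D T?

-6

At pH ~7.4 the Lys and Arg side chains are protonated (+1), the Asp and Glu side chains are deprotonated (−1), and with His taken as neutral all other side chains carry no charge.
Positive (K, R): none → +0.
Negative (D, E): D1, E16, E21, E24, D25, D30 → −6.
Net charge = (+0) + (−6) = −6.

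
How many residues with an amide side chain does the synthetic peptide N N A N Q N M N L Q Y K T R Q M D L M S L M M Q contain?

The amide-side-chain residues are Asn (N) and Gln (Q).
Matching residues: N1, N2, N4, Q5, N6, N8, Q10, Q15, Q24.

9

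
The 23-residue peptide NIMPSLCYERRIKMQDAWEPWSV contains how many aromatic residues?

F, W, and Y each carry an aromatic ring on the side chain.
Matching residues: Y8, W18, W21.

3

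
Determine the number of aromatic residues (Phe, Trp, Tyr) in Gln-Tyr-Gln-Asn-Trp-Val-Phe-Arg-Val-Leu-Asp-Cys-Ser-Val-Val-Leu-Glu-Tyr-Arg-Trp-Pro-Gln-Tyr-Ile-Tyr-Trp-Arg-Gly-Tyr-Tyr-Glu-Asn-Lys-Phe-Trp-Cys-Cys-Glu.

12

Matching residues: Tyr2, Trp5, Phe7, Tyr18, Trp20, Tyr23, Tyr25, Trp26, Tyr29, Tyr30, Phe34, Trp35.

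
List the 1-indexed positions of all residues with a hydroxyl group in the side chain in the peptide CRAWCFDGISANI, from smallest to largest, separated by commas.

S, T, and Y are the three residues with a side-chain hydroxyl.
Matching residues: S10.

10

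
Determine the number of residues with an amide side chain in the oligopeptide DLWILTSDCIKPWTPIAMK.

0

The amide-side-chain residues are Asn (N) and Gln (Q).
None of the 19 residues belong to this group.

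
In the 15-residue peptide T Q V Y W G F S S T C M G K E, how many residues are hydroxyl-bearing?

5

Serine (S), threonine (T), and tyrosine (Y) each carry a hydroxyl group on the side chain.
Matching residues: T1, Y4, S8, S9, T10.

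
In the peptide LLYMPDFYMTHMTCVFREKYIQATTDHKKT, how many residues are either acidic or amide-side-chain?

4

Acidic: D, E. Amide-side-chain: N, Q.
Acidic residues here: D6, E18, D26 (3).
Amide-side-chain residues here: Q22 (1).
The two groups share no amino acid, so total = 3 + 1 = 4.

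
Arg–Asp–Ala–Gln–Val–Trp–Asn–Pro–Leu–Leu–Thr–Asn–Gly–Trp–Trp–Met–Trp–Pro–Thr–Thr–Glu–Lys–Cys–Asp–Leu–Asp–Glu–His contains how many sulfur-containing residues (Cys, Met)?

2

Matching residues: Met16, Cys23.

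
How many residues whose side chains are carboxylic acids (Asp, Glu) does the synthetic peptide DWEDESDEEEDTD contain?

10

Matching residues: D1, E3, D4, E5, D7, E8, E9, E10, D11, D13.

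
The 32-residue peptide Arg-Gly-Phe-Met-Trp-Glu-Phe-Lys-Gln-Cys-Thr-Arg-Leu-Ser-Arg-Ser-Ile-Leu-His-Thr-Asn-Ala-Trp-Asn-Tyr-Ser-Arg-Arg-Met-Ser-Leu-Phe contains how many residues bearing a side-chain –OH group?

S, T, and Y are the three residues with a side-chain hydroxyl.
Matching residues: Thr11, Ser14, Ser16, Thr20, Tyr25, Ser26, Ser30.

7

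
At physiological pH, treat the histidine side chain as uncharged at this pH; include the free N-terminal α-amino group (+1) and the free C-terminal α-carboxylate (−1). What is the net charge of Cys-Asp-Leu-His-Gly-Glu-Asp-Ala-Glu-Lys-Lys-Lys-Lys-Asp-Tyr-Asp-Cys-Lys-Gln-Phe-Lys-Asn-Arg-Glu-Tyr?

0

The side chains ionized at physiological pH are Lys/Arg (+1) and Asp/Glu (−1); with His treated as neutral, nothing else contributes.
Positive (K, R): Lys10, Lys11, Lys12, Lys13, Lys18, Lys21, Arg23 → +7.
Negative (D, E): Asp2, Glu6, Asp7, Glu9, Asp14, Asp16, Glu24 → −7.
The N-terminus (+1) and C-terminus (−1) cancel.
Net charge = (+7) + (−7) = 0.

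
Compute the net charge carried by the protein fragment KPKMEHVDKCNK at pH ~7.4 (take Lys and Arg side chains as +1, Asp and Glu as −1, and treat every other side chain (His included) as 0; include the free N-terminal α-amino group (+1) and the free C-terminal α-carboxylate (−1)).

+2

Positive (K, R): K1, K3, K9, K12 → +4.
Negative (D, E): E5, D8 → −2.
The N-terminus (+1) and C-terminus (−1) cancel.
Net charge = (+4) + (−2) = +2.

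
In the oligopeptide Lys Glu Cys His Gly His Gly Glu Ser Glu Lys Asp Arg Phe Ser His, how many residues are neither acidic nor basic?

Acidic: D, E. Basic: K, R, H. All other residues are neither.
Matching residues: Cys3, Gly5, Gly7, Ser9, Phe14, Ser15.

6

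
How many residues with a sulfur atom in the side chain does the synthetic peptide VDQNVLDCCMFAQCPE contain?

4

Only Cys (C) and Met (M) have a sulfur atom in the side chain.
Matching residues: C8, C9, M10, C14.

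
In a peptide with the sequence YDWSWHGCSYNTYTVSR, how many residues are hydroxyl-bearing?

8

Serine (S), threonine (T), and tyrosine (Y) each carry a hydroxyl group on the side chain.
Matching residues: Y1, S4, S9, Y10, T12, Y13, T14, S16.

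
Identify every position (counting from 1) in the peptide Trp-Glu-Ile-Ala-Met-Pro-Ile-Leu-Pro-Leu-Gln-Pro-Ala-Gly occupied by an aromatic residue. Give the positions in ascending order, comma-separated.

The aromatic amino acids are Phe (F, benzyl), Trp (W, indole), and Tyr (Y, phenol).
Matching residues: Trp1.

1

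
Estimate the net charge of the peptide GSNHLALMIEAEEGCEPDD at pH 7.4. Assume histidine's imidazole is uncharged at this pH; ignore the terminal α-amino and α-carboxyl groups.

At pH ~7.4 the Lys and Arg side chains are protonated (+1), the Asp and Glu side chains are deprotonated (−1), and with His taken as neutral all other side chains carry no charge.
Positive (K, R): none → +0.
Negative (D, E): E10, E12, E13, E16, D18, D19 → −6.
Net charge = (+0) + (−6) = −6.

-6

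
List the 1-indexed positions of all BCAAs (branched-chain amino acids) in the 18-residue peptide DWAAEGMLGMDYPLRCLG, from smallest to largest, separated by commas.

The BCAAs are Val, Leu, and Ile — aliphatic side chains with a branch point.
Matching residues: L8, L14, L17.

8, 14, 17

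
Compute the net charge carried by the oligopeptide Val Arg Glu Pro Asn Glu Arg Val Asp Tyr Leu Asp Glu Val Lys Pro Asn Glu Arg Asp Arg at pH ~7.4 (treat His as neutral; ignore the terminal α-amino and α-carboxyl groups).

Near pH 7.4, K and R contribute +1 each, D and E contribute −1 each, and every other side chain (His included, as stated) is uncharged.
Positive (K, R): Arg2, Arg7, Lys15, Arg19, Arg21 → +5.
Negative (D, E): Glu3, Glu6, Asp9, Asp12, Glu13, Glu18, Asp20 → −7.
Net charge = (+5) + (−7) = −2.

-2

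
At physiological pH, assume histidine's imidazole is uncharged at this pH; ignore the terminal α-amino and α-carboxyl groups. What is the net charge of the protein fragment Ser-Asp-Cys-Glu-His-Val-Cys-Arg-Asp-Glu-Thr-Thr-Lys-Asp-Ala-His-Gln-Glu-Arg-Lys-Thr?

-2

At pH ~7.4 the Lys and Arg side chains are protonated (+1), the Asp and Glu side chains are deprotonated (−1), and with His taken as neutral all other side chains carry no charge.
Positive (K, R): Arg8, Lys13, Arg19, Lys20 → +4.
Negative (D, E): Asp2, Glu4, Asp9, Glu10, Asp14, Glu18 → −6.
Net charge = (+4) + (−6) = −2.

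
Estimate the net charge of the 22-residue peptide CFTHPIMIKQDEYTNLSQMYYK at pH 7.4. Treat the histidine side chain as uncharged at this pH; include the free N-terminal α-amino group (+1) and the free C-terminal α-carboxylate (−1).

Near pH 7.4, K and R contribute +1 each, D and E contribute −1 each, and every other side chain (His included, as stated) is uncharged.
Positive (K, R): K9, K22 → +2.
Negative (D, E): D11, E12 → −2.
The N-terminus (+1) and C-terminus (−1) cancel.
Net charge = (+2) + (−2) = 0.

0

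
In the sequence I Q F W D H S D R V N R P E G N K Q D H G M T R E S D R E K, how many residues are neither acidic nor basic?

Acidic: D, E. Basic: K, R, H. All other residues are neither.
Matching residues: I1, Q2, F3, W4, S7, V10, N11, P13, G15, N16, Q18, G21, M22, T23, S26.

15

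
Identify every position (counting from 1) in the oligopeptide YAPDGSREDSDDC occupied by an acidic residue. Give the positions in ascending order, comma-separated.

The acidic residues are Asp (D) and Glu (E), whose side chains end in a carboxylate group.
Matching residues: D4, E8, D9, D11, D12.

4, 8, 9, 11, 12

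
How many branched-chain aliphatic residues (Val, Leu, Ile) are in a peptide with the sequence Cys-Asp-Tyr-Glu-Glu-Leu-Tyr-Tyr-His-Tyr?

1

Matching residues: Leu6.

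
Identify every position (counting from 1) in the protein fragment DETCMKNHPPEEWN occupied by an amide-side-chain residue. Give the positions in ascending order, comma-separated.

Asparagine (N) and glutamine (Q) have uncharged amide side chains.
Matching residues: N7, N14.

7, 14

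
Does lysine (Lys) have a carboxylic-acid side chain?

No

The acidic residues are Asp (D) and Glu (E), whose side chains end in a carboxylate group.
Lysine is not in this group.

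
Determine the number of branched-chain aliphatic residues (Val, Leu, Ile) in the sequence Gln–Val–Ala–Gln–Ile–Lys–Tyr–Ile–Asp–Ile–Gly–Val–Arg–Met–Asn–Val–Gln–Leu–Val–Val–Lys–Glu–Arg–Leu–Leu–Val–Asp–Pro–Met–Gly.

12

Matching residues: Val2, Ile5, Ile8, Ile10, Val12, Val16, Leu18, Val19, Val20, Leu24, Leu25, Val26.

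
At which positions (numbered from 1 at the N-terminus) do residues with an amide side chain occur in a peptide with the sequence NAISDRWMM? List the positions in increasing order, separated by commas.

1

Asparagine (N) and glutamine (Q) have uncharged amide side chains.
Matching residues: N1.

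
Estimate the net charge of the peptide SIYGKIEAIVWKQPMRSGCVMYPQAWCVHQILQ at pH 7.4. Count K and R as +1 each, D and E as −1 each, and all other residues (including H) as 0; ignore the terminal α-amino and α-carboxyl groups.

+2

Positive (K, R): K5, K12, R16 → +3.
Negative (D, E): E7 → −1.
Net charge = (+3) + (−1) = +2.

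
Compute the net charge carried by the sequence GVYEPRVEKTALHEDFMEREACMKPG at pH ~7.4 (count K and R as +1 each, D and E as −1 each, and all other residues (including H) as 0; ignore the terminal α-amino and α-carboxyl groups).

Positive (K, R): R6, K9, R19, K24 → +4.
Negative (D, E): E4, E8, E14, D15, E18, E20 → −6.
Net charge = (+4) + (−6) = −2.

-2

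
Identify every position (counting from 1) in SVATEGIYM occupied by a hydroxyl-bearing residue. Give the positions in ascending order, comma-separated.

Serine (S), threonine (T), and tyrosine (Y) each carry a hydroxyl group on the side chain.
Matching residues: S1, T4, Y8.

1, 4, 8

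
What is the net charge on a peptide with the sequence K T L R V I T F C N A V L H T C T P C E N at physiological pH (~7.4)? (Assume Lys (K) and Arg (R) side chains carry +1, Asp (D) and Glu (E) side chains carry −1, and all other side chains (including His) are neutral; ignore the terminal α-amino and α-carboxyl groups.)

+1

Positive (K, R): K1, R4 → +2.
Negative (D, E): E20 → −1.
Net charge = (+2) + (−1) = +1.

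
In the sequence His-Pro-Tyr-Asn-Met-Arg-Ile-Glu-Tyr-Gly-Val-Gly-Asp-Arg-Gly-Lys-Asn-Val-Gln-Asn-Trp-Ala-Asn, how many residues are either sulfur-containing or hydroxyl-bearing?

Sulfur-containing: C, M. Hydroxyl-bearing: S, T, Y.
Sulfur-containing residues here: Met5 (1).
Hydroxyl-bearing residues here: Tyr3, Tyr9 (2).
The two groups share no amino acid, so total = 1 + 2 = 3.

3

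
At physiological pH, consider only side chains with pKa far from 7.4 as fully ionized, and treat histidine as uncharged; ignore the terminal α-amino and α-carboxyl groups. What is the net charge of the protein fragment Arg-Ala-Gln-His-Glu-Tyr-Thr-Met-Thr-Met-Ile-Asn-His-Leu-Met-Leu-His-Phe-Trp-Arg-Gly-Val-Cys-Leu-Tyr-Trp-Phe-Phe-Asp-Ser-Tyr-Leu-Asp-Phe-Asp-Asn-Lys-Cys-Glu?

Near pH 7.4, K and R contribute +1 each, D and E contribute −1 each, and every other side chain (His included, as stated) is uncharged.
Positive (K, R): Arg1, Arg20, Lys37 → +3.
Negative (D, E): Glu5, Asp29, Asp33, Asp35, Glu39 → −5.
Net charge = (+3) + (−5) = −2.

-2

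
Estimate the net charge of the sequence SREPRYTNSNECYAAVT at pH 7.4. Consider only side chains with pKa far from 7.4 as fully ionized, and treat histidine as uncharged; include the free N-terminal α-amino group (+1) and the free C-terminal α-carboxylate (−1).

At pH ~7.4 the Lys and Arg side chains are protonated (+1), the Asp and Glu side chains are deprotonated (−1), and with His taken as neutral all other side chains carry no charge.
Positive (K, R): R2, R5 → +2.
Negative (D, E): E3, E11 → −2.
The N-terminus (+1) and C-terminus (−1) cancel.
Net charge = (+2) + (−2) = 0.

0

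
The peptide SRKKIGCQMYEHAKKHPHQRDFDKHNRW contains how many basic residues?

12

K, R, and H are the three residues with basic side chains (ε-amine, guanidinium, and imidazole respectively).
Matching residues: R2, K3, K4, H12, K14, K15, H16, H18, R20, K24, H25, R27.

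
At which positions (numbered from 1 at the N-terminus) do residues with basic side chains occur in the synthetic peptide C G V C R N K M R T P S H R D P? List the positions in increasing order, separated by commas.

5, 7, 9, 13, 14

K, R, and H are the three residues with basic side chains (ε-amine, guanidinium, and imidazole respectively).
Matching residues: R5, K7, R9, H13, R14.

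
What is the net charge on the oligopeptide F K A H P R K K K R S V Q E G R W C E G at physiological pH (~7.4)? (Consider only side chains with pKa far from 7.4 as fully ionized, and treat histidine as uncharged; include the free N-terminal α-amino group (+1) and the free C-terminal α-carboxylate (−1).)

+5

Near pH 7.4, K and R contribute +1 each, D and E contribute −1 each, and every other side chain (His included, as stated) is uncharged.
Positive (K, R): K2, R6, K7, K8, K9, R10, R16 → +7.
Negative (D, E): E14, E19 → −2.
The N-terminus (+1) and C-terminus (−1) cancel.
Net charge = (+7) + (−2) = +5.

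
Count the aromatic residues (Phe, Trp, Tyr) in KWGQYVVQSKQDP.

2

Matching residues: W2, Y5.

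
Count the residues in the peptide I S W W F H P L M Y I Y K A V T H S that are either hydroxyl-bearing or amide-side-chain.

Hydroxyl-bearing: S, T, Y. Amide-side-chain: N, Q.
Hydroxyl-bearing residues here: S2, Y10, Y12, T16, S18 (5).
Amide-side-chain residues here: none (0).
The two groups share no amino acid, so total = 5 + 0 = 5.

5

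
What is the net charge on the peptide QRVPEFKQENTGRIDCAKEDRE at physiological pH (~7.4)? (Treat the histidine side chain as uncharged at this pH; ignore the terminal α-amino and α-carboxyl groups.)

-1

At pH ~7.4 the Lys and Arg side chains are protonated (+1), the Asp and Glu side chains are deprotonated (−1), and with His taken as neutral all other side chains carry no charge.
Positive (K, R): R2, K7, R13, K18, R21 → +5.
Negative (D, E): E5, E9, D15, E19, D20, E22 → −6.
Net charge = (+5) + (−6) = −1.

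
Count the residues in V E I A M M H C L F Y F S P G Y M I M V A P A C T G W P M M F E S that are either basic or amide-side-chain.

Basic: H, K, R. Amide-side-chain: N, Q.
Basic residues here: H7 (1).
Amide-side-chain residues here: none (0).
The two groups share no amino acid, so total = 1 + 0 = 1.

1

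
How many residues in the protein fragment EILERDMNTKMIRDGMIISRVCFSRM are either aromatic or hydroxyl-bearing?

4

Aromatic: F, W, Y. Hydroxyl-bearing: S, T, Y.
Aromatic residues here: F23 (1).
Hydroxyl-bearing residues here: T9, S19, S24 (3).
(Y belongs to both groups, but none appear in this sequence.) Total = 1 + 3 = 4.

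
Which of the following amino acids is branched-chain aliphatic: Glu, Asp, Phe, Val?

The BCAAs are Val, Leu, and Ile — aliphatic side chains with a branch point.
Of the listed options, only Val belongs to this group.

Val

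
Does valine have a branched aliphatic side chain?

The BCAAs are Val, Leu, and Ile — aliphatic side chains with a branch point.
Valine is in this group.

Yes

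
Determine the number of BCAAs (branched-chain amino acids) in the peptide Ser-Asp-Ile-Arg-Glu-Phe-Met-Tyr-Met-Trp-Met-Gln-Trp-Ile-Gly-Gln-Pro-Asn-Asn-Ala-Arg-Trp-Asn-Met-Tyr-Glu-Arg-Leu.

3

Valine (V), leucine (L), and isoleucine (I) are the branched-chain amino acids.
Matching residues: Ile3, Ile14, Leu28.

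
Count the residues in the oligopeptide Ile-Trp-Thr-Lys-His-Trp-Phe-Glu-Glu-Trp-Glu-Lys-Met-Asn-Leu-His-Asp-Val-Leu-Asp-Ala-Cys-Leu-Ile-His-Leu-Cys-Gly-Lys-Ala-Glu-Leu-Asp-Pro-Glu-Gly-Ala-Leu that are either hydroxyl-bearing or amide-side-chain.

2

Hydroxyl-bearing: S, T, Y. Amide-side-chain: N, Q.
Hydroxyl-bearing residues here: Thr3 (1).
Amide-side-chain residues here: Asn14 (1).
The two groups share no amino acid, so total = 1 + 1 = 2.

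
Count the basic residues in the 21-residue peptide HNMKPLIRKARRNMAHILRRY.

9

The basic amino acids are Lys (K), Arg (R), and His (H).
Matching residues: H1, K4, R8, K9, R11, R12, H16, R19, R20.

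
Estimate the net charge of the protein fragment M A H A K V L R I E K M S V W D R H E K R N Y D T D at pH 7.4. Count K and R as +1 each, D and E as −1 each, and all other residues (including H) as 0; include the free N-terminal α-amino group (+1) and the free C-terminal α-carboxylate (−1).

+1

Positive (K, R): K5, R8, K11, R17, K20, R21 → +6.
Negative (D, E): E10, D16, E19, D24, D26 → −5.
The N-terminus (+1) and C-terminus (−1) cancel.
Net charge = (+6) + (−5) = +1.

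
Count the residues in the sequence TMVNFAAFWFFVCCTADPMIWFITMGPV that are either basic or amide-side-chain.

Basic: H, K, R. Amide-side-chain: N, Q.
Basic residues here: none (0).
Amide-side-chain residues here: N4 (1).
The two groups share no amino acid, so total = 0 + 1 = 1.

1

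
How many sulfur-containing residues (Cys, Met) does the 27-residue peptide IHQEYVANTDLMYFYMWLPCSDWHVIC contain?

4

Matching residues: M12, M16, C20, C27.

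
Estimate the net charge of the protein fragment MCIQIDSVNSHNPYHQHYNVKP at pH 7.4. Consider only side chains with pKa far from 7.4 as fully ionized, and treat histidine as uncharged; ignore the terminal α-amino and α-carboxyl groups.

The side chains ionized at physiological pH are Lys/Arg (+1) and Asp/Glu (−1); with His treated as neutral, nothing else contributes.
Positive (K, R): K21 → +1.
Negative (D, E): D6 → −1.
Net charge = (+1) + (−1) = 0.

0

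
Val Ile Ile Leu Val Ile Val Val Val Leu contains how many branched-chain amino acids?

Valine (V), leucine (L), and isoleucine (I) are the branched-chain amino acids.
Matching residues: Val1, Ile2, Ile3, Leu4, Val5, Ile6, Val7, Val8, Val9, Leu10.

10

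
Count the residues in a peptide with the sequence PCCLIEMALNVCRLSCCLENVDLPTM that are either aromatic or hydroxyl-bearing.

Aromatic: F, W, Y. Hydroxyl-bearing: S, T, Y.
Aromatic residues here: none (0).
Hydroxyl-bearing residues here: S15, T25 (2).
(Y belongs to both groups, but none appear in this sequence.) Total = 0 + 2 = 2.

2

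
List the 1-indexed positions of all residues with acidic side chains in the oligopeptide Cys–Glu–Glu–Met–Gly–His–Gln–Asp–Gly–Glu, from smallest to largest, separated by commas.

The acidic residues are Asp (D) and Glu (E), whose side chains end in a carboxylate group.
Matching residues: Glu2, Glu3, Asp8, Glu10.

2, 3, 8, 10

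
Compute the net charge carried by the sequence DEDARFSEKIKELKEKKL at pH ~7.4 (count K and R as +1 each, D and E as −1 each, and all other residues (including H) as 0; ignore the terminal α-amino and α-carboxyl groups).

Positive (K, R): R5, K9, K11, K14, K16, K17 → +6.
Negative (D, E): D1, E2, D3, E8, E12, E15 → −6.
Net charge = (+6) + (−6) = 0.

0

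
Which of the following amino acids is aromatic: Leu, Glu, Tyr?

Tyr

F, W, and Y each carry an aromatic ring on the side chain.
Of the listed options, only Tyr belongs to this group.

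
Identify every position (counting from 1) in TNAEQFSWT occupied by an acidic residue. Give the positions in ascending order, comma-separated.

4

The acidic residues are Asp (D) and Glu (E), whose side chains end in a carboxylate group.
Matching residues: E4.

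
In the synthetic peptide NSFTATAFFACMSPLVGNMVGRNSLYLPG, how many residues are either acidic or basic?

1

Acidic: D, E. Basic: H, K, R.
Acidic residues here: none (0).
Basic residues here: R22 (1).
The two groups share no amino acid, so total = 0 + 1 = 1.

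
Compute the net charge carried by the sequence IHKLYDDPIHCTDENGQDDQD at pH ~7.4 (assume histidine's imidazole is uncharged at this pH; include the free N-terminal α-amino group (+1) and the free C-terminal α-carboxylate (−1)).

-6

At pH ~7.4 the Lys and Arg side chains are protonated (+1), the Asp and Glu side chains are deprotonated (−1), and with His taken as neutral all other side chains carry no charge.
Positive (K, R): K3 → +1.
Negative (D, E): D6, D7, D13, E14, D18, D19, D21 → −7.
The N-terminus (+1) and C-terminus (−1) cancel.
Net charge = (+1) + (−7) = −6.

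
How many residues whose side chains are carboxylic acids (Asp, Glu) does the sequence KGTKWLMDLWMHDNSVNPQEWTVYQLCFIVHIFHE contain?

4

Matching residues: D8, D13, E20, E35.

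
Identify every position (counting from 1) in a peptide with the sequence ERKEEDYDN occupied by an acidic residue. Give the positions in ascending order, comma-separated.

Matching residues: E1, E4, E5, D6, D8.

1, 4, 5, 6, 8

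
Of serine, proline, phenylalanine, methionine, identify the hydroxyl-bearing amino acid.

The –OH-bearing residues are Ser, Thr (aliphatic alcohols), and Tyr (phenol).
Of the listed options, only serine belongs to this group.

serine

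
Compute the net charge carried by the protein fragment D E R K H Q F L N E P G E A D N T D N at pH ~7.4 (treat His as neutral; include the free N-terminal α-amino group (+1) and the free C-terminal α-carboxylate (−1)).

The side chains ionized at physiological pH are Lys/Arg (+1) and Asp/Glu (−1); with His treated as neutral, nothing else contributes.
Positive (K, R): R3, K4 → +2.
Negative (D, E): D1, E2, E10, E13, D15, D18 → −6.
The N-terminus (+1) and C-terminus (−1) cancel.
Net charge = (+2) + (−6) = −4.

-4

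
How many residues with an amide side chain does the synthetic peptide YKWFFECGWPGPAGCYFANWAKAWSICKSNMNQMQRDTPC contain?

Only N (asparagine) and Q (glutamine) carry a side-chain carboxamide.
Matching residues: N19, N30, N32, Q33, Q35.

5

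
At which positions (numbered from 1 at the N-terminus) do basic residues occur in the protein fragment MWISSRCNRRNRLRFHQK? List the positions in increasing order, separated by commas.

6, 9, 10, 12, 14, 16, 18

K, R, and H are the three residues with basic side chains (ε-amine, guanidinium, and imidazole respectively).
Matching residues: R6, R9, R10, R12, R14, H16, K18.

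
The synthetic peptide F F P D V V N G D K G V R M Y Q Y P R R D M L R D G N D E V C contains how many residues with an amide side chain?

3

Only N (asparagine) and Q (glutamine) carry a side-chain carboxamide.
Matching residues: N7, Q16, N27.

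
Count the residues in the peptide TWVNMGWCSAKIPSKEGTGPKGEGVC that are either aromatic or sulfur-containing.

5

Aromatic: F, W, Y. Sulfur-containing: C, M.
Aromatic residues here: W2, W7 (2).
Sulfur-containing residues here: M5, C8, C26 (3).
The two groups share no amino acid, so total = 2 + 3 = 5.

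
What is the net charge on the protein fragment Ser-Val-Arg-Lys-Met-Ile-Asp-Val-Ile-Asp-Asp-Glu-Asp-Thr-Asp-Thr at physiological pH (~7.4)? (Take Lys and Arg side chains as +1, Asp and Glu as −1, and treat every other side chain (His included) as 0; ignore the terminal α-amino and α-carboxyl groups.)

-4

Positive (K, R): Arg3, Lys4 → +2.
Negative (D, E): Asp7, Asp10, Asp11, Glu12, Asp13, Asp15 → −6.
Net charge = (+2) + (−6) = −4.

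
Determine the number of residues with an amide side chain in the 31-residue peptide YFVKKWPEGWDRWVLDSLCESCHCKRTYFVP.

Asparagine (N) and glutamine (Q) have uncharged amide side chains.
None of the 31 residues belong to this group.

0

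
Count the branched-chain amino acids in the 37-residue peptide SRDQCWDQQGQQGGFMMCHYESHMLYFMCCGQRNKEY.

1

Valine (V), leucine (L), and isoleucine (I) are the branched-chain amino acids.
Matching residues: L25.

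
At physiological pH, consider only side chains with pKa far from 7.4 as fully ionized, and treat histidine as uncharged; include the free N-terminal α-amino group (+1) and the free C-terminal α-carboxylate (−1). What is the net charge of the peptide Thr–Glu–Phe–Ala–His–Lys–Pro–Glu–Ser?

-1

Near pH 7.4, K and R contribute +1 each, D and E contribute −1 each, and every other side chain (His included, as stated) is uncharged.
Positive (K, R): Lys6 → +1.
Negative (D, E): Glu2, Glu8 → −2.
The N-terminus (+1) and C-terminus (−1) cancel.
Net charge = (+1) + (−2) = −1.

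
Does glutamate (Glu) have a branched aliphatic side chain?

No

Valine (V), leucine (L), and isoleucine (I) are the branched-chain amino acids.
Glutamate is not in this group.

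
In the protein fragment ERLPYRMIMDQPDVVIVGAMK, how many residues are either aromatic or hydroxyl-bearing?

Aromatic: F, W, Y. Hydroxyl-bearing: S, T, Y.
Aromatic residues here: Y5 (1).
Hydroxyl-bearing residues here: Y5 (1).
Y is in both groups, so the 1 Y residue must not be double-counted.
Total = 1 + 1 − 1 = 1.

1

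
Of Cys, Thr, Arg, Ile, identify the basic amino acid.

Arg

The basic amino acids are Lys (K), Arg (R), and His (H).
Of the listed options, only Arg belongs to this group.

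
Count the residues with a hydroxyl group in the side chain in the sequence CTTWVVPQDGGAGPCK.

2

S, T, and Y are the three residues with a side-chain hydroxyl.
Matching residues: T2, T3.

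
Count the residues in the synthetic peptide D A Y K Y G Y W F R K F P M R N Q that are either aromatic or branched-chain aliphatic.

Aromatic: F, W, Y. Branched-chain aliphatic: I, L, V.
Aromatic residues here: Y3, Y5, Y7, W8, F9, F12 (6).
Branched-chain aliphatic residues here: none (0).
The two groups share no amino acid, so total = 6 + 0 = 6.

6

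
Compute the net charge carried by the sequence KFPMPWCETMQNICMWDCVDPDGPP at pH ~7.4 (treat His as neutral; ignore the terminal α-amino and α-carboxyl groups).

The side chains ionized at physiological pH are Lys/Arg (+1) and Asp/Glu (−1); with His treated as neutral, nothing else contributes.
Positive (K, R): K1 → +1.
Negative (D, E): E8, D17, D20, D22 → −4.
Net charge = (+1) + (−4) = −3.

-3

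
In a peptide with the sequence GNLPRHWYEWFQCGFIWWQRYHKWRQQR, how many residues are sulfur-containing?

The sulfur-bearing residues are cysteine (–SH) and methionine (–S–CH₃).
Matching residues: C13.

1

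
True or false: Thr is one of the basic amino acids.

Lysine (K), arginine (R), and histidine (H) have basic, nitrogen-containing side chains.
Threonine is not in this group.

False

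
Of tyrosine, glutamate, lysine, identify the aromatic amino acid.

tyrosine

The aromatic amino acids are Phe (F, benzyl), Trp (W, indole), and Tyr (Y, phenol).
Of the listed options, only tyrosine belongs to this group.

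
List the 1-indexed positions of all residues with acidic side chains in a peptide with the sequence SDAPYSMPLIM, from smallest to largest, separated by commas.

2

Only D (aspartate) and E (glutamate) carry a side-chain carboxylic acid.
Matching residues: D2.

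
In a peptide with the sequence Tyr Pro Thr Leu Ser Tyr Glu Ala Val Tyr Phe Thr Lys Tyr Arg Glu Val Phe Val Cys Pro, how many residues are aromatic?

The aromatic amino acids are Phe (F, benzyl), Trp (W, indole), and Tyr (Y, phenol).
Matching residues: Tyr1, Tyr6, Tyr10, Phe11, Tyr14, Phe18.

6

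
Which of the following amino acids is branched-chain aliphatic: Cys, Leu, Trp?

Leu

Valine (V), leucine (L), and isoleucine (I) are the branched-chain amino acids.
Of the listed options, only Leu belongs to this group.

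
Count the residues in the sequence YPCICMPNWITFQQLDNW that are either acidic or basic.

Acidic: D, E. Basic: H, K, R.
Acidic residues here: D16 (1).
Basic residues here: none (0).
The two groups share no amino acid, so total = 1 + 0 = 1.

1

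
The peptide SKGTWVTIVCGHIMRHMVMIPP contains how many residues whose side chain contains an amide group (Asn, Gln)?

None of the 22 residues belong to this group.

0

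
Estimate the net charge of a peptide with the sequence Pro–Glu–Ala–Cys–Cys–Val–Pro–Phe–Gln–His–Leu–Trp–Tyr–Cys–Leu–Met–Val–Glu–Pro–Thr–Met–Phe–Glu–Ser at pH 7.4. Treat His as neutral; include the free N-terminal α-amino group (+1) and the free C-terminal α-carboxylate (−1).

-3

The side chains ionized at physiological pH are Lys/Arg (+1) and Asp/Glu (−1); with His treated as neutral, nothing else contributes.
Positive (K, R): none → +0.
Negative (D, E): Glu2, Glu18, Glu23 → −3.
The N-terminus (+1) and C-terminus (−1) cancel.
Net charge = (+0) + (−3) = −3.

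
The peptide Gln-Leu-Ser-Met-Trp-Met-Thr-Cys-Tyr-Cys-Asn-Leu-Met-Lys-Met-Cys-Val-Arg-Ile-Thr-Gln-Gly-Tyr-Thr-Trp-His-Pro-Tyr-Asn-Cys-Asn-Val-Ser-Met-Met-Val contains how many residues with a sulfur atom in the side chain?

The sulfur-bearing residues are cysteine (–SH) and methionine (–S–CH₃).
Matching residues: Met4, Met6, Cys8, Cys10, Met13, Met15, Cys16, Cys30, Met34, Met35.

10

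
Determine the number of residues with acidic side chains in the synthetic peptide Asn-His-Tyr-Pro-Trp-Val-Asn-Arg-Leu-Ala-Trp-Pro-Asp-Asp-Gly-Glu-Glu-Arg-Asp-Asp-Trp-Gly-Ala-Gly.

6

Aspartate (D) and glutamate (E) have carboxylic-acid side chains and are the acidic amino acids.
Matching residues: Asp13, Asp14, Glu16, Glu17, Asp19, Asp20.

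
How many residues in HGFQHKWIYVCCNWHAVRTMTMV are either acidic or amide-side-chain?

Acidic: D, E. Amide-side-chain: N, Q.
Acidic residues here: none (0).
Amide-side-chain residues here: Q4, N13 (2).
The two groups share no amino acid, so total = 0 + 2 = 2.

2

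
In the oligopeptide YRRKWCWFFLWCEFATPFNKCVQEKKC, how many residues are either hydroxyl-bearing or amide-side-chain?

Hydroxyl-bearing: S, T, Y. Amide-side-chain: N, Q.
Hydroxyl-bearing residues here: Y1, T16 (2).
Amide-side-chain residues here: N19, Q23 (2).
The two groups share no amino acid, so total = 2 + 2 = 4.

4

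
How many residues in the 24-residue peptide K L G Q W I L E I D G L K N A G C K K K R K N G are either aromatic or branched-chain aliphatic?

Aromatic: F, W, Y. Branched-chain aliphatic: I, L, V.
Aromatic residues here: W5 (1).
Branched-chain aliphatic residues here: L2, I6, L7, I9, L12 (5).
The two groups share no amino acid, so total = 1 + 5 = 6.

6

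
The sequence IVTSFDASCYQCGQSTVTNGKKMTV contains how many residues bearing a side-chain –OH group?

8

S, T, and Y are the three residues with a side-chain hydroxyl.
Matching residues: T3, S4, S8, Y10, S15, T16, T18, T24.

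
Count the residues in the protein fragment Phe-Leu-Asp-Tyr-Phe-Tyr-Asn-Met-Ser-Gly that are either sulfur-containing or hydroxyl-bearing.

Sulfur-containing: C, M. Hydroxyl-bearing: S, T, Y.
Sulfur-containing residues here: Met8 (1).
Hydroxyl-bearing residues here: Tyr4, Tyr6, Ser9 (3).
The two groups share no amino acid, so total = 1 + 3 = 4.

4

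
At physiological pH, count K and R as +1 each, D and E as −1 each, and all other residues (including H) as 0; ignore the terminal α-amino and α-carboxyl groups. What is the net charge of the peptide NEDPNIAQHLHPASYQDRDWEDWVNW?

-5

Positive (K, R): R18 → +1.
Negative (D, E): E2, D3, D17, D19, E21, D22 → −6.
Net charge = (+1) + (−6) = −5.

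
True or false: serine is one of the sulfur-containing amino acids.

False

Cysteine (C, thiol) and methionine (M, thioether) are the two sulfur-containing amino acids.
Serine is not in this group.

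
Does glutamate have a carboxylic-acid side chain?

Only D (aspartate) and E (glutamate) carry a side-chain carboxylic acid.
Glutamate is in this group.

Yes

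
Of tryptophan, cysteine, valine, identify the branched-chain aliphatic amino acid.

valine

Valine (V), leucine (L), and isoleucine (I) are the branched-chain amino acids.
Of the listed options, only valine belongs to this group.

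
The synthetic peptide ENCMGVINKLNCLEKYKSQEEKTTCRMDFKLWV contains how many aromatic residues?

3

The aromatic amino acids are Phe (F, benzyl), Trp (W, indole), and Tyr (Y, phenol).
Matching residues: Y16, F29, W32.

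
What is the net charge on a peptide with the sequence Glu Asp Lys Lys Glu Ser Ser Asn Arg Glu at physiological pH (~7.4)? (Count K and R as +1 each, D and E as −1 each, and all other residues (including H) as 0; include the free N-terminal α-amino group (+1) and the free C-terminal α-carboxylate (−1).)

-1

Positive (K, R): Lys3, Lys4, Arg9 → +3.
Negative (D, E): Glu1, Asp2, Glu5, Glu10 → −4.
The N-terminus (+1) and C-terminus (−1) cancel.
Net charge = (+3) + (−4) = −1.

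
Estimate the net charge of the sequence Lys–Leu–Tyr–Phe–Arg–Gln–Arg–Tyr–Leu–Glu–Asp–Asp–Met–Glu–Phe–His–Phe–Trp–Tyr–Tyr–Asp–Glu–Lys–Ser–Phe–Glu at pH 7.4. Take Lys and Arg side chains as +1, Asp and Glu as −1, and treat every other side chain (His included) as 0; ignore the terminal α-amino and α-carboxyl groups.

Positive (K, R): Lys1, Arg5, Arg7, Lys23 → +4.
Negative (D, E): Glu10, Asp11, Asp12, Glu14, Asp21, Glu22, Glu26 → −7.
Net charge = (+4) + (−7) = −3.

-3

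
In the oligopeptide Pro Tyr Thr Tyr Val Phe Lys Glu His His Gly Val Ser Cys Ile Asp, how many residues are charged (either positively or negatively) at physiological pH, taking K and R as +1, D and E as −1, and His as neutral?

3

Charged side chains at pH ~7.4: K, R (positive); D, E (negative).
Matching residues: Lys7, Glu8, Asp16.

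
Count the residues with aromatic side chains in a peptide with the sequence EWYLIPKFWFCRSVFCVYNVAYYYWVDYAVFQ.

13

The aromatic amino acids are Phe (F, benzyl), Trp (W, indole), and Tyr (Y, phenol).
Matching residues: W2, Y3, F8, W9, F10, F15, Y18, Y22, Y23, Y24, W25, Y28, F31.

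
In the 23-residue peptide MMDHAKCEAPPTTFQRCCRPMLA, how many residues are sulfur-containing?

The sulfur-bearing residues are cysteine (–SH) and methionine (–S–CH₃).
Matching residues: M1, M2, C7, C17, C18, M21.

6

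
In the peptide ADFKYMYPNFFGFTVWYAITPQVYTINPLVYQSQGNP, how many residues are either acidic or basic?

Acidic: D, E. Basic: H, K, R.
Acidic residues here: D2 (1).
Basic residues here: K4 (1).
The two groups share no amino acid, so total = 1 + 1 = 2.

2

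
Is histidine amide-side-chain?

Asparagine (N) and glutamine (Q) have uncharged amide side chains.
Histidine is not in this group.

No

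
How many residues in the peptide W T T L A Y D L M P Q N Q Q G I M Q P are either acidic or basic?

1

Acidic: D, E. Basic: H, K, R.
Acidic residues here: D7 (1).
Basic residues here: none (0).
The two groups share no amino acid, so total = 1 + 0 = 1.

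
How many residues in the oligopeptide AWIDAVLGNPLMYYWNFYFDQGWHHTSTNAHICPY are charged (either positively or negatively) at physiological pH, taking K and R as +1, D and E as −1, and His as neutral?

Charged side chains at pH ~7.4: K, R (positive); D, E (negative).
Matching residues: D4, D20.

2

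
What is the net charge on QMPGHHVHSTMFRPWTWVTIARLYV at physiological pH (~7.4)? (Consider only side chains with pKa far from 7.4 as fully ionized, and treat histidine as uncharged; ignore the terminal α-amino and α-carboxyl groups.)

+2

The side chains ionized at physiological pH are Lys/Arg (+1) and Asp/Glu (−1); with His treated as neutral, nothing else contributes.
Positive (K, R): R13, R22 → +2.
Negative (D, E): none → −0.
Net charge = (+2) + (−0) = +2.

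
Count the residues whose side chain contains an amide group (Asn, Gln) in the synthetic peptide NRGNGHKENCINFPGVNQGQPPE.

7

Matching residues: N1, N4, N9, N12, N17, Q18, Q20.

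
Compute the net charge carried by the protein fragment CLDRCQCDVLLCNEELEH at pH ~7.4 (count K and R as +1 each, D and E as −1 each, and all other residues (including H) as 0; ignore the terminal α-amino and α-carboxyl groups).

-4

Positive (K, R): R4 → +1.
Negative (D, E): D3, D8, E14, E15, E17 → −5.
Net charge = (+1) + (−5) = −4.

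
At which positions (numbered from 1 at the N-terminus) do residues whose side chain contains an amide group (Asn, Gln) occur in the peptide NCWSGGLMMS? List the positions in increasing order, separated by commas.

1

Matching residues: N1.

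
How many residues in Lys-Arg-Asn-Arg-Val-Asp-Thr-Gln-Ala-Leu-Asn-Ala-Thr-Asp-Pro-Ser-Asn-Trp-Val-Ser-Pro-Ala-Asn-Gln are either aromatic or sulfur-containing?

1

Aromatic: F, W, Y. Sulfur-containing: C, M.
Aromatic residues here: Trp18 (1).
Sulfur-containing residues here: none (0).
The two groups share no amino acid, so total = 1 + 0 = 1.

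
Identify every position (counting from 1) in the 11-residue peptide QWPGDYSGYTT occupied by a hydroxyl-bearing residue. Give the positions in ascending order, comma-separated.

6, 7, 9, 10, 11

S, T, and Y are the three residues with a side-chain hydroxyl.
Matching residues: Y6, S7, Y9, T10, T11.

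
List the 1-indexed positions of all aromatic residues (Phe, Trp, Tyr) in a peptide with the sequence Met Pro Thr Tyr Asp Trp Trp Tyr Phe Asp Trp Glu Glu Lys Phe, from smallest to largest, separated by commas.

4, 6, 7, 8, 9, 11, 15

Matching residues: Tyr4, Trp6, Trp7, Tyr8, Phe9, Trp11, Phe15.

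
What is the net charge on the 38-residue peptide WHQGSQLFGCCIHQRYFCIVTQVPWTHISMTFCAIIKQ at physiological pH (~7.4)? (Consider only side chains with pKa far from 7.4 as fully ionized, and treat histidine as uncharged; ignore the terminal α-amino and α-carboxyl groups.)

Near pH 7.4, K and R contribute +1 each, D and E contribute −1 each, and every other side chain (His included, as stated) is uncharged.
Positive (K, R): R15, K37 → +2.
Negative (D, E): none → −0.
Net charge = (+2) + (−0) = +2.

+2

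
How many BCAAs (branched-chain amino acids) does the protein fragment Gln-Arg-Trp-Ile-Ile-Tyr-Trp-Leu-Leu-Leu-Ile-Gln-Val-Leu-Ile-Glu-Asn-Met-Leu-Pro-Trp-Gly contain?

V, L, and I make up the branched-chain aliphatic group.
Matching residues: Ile4, Ile5, Leu8, Leu9, Leu10, Ile11, Val13, Leu14, Ile15, Leu19.

10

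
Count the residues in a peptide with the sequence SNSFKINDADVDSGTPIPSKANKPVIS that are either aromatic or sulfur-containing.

1

Aromatic: F, W, Y. Sulfur-containing: C, M.
Aromatic residues here: F4 (1).
Sulfur-containing residues here: none (0).
The two groups share no amino acid, so total = 1 + 0 = 1.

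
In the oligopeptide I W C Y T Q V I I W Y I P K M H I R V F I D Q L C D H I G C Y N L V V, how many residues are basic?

Lysine (K), arginine (R), and histidine (H) have basic, nitrogen-containing side chains.
Matching residues: K14, H16, R18, H27.

4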